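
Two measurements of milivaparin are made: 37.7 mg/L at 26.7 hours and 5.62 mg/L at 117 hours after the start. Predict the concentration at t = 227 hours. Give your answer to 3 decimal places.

0.553 mg/L

Over Δt = 117 − 26.7 = 90.3 hours, the level fell by a factor of 37.7/5.62 ≈ 6.7082.
n = log₂(6.7082) ≈ 2.7459 half-lives, so t½ = 90.3/2.7459 ≈ 32.885 hours.
From t = 117 to t = 227: 5.62 × (1/2)^((227−117)/32.885) ≈ 0.55309 mg/L.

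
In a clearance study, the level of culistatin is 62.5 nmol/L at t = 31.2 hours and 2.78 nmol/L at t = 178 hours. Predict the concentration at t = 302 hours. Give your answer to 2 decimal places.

0.20 nmol/L

Over Δt = 178 − 31.2 = 146.8 hours, the level fell by a factor of 62.5/2.78 ≈ 22.482.
n = log₂(22.482) ≈ 4.4907 half-lives, so t½ = 146.8/4.4907 ≈ 32.69 hours.
From t = 178 to t = 302: 2.78 × (1/2)^((302−178)/32.69) ≈ 0.20052 nmol/L.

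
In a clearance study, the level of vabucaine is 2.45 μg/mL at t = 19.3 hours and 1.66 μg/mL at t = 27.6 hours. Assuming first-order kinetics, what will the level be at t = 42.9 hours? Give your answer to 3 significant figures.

0.810 μg/mL

Over Δt = 27.6 − 19.3 = 8.3 hours, the level fell by a factor of 2.45/1.66 ≈ 1.4759.
n = log₂(1.4759) ≈ 0.5616 half-lives, so t½ = 8.3/0.5616 ≈ 14.779 hours.
From t = 27.6 to t = 42.9: 1.66 × (1/2)^((42.9−27.6)/14.779) ≈ 0.80997 μg/mL.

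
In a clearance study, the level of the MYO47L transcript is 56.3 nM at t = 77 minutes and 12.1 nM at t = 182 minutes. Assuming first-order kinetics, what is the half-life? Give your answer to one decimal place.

47.3 minutes

Over Δt = 182 − 77 = 105 minutes, the level fell by a factor of 56.3/12.1 ≈ 4.6529.
n = log₂(4.6529) ≈ 2.2181 half-lives, so t½ = 105/2.2181 ≈ 47.337 minutes.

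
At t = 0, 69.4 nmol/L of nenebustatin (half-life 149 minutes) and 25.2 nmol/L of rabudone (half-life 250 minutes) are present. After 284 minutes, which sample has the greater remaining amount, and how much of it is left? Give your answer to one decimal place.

nenebustatin: 69.4 × (1/2)^1.906 ≈ 18.518 nmol/L.
rabudone: 25.2 × (1/2)^1.136 ≈ 11.466 nmol/L.
Nenebustatin has more remaining, at ≈ 18.518 nmol/L.

nenebustatin, 18.5 nmol/L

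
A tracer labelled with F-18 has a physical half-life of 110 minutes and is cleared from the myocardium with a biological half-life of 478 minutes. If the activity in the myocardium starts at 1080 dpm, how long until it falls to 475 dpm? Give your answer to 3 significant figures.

106 minutes

1/t_eff = 1/t_phys + 1/t_biol = 1/110 + 1/478 = 0.011183 per minute.
t_eff = 110 × 478 / (110 + 478) ≈ 89.422 minutes.
n = log₂(1080/475) ≈ 1.185; t = 1.185 × 89.422 ≈ 105.97 minutes.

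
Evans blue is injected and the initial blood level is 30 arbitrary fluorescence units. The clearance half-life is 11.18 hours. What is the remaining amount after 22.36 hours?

Elapsed time is 2 half-lives (22.36/11.18).
Each half-life halves the amount: 30 × (1/2)^2 = 30/4 = 7.5 arbitrary fluorescence units.

7.5 arbitrary fluorescence units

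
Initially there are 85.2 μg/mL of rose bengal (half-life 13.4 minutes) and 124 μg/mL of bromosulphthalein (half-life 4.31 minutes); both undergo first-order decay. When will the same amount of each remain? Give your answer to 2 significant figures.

Set 85.2·(1/2)^(t/13.4) = 124·(1/2)^(t/4.31).
Taking log₂: log₂(85.2/124) = t·(1/13.4 − 1/4.31).
log₂(0.6871) = -0.54141; 1/13.4 − 1/4.31 = -0.15739.
t = -0.54141 / -0.15739 ≈ 3.4399 minutes.

3.4 minutes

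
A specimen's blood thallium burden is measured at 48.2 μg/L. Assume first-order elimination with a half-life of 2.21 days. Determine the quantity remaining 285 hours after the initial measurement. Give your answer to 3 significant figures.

Convert the elapsed time: 285 hours = 11.875 days.
Number of half-lives: n = 11.875/2.21 ≈ 5.3733.
Remaining = 48.2 × (1/2)^5.3733 = 48.2 × 0.024125 ≈ 1.1628 μg/L.

1.16 μg/L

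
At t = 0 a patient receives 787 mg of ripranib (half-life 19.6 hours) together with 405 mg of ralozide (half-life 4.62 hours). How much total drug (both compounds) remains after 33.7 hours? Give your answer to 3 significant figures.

ripranib: 787 × (1/2)^(33.7/19.6) = 787 × (1/2)^1.7194 ≈ 238.99 mg.
ralozide: 405 × (1/2)^(33.7/4.62) = 405 × (1/2)^7.2944 ≈ 2.5801 mg.
Total = 238.99 + 2.5801 ≈ 241.57 mg.

242 mg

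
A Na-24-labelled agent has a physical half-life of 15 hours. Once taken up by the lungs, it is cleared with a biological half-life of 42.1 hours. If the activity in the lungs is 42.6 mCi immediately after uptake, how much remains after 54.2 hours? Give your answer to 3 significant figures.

1.43 mCi

1/t_eff = 1/t_phys + 1/t_biol = 1/15 + 1/42.1 = 0.09042 per hour.
t_eff = 15 × 42.1 / (15 + 42.1) ≈ 11.06 hours.
Remaining = 42.6 × (1/2)^(54.2/11.06) = 42.6 × (1/2)^4.9007 ≈ 1.4261 mCi.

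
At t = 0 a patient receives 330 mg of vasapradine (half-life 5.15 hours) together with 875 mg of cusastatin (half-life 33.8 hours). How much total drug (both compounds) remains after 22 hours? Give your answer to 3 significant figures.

vasapradine: 330 × (1/2)^(22/5.15) = 330 × (1/2)^4.2718 ≈ 17.083 mg.
cusastatin: 875 × (1/2)^(22/33.8) = 875 × (1/2)^0.65089 ≈ 557.28 mg.
Total = 17.083 + 557.28 ≈ 574.36 mg.

574 mg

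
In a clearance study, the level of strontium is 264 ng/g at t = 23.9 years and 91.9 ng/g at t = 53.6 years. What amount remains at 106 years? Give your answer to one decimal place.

14.3 ng/g

Over Δt = 53.6 − 23.9 = 29.7 years, the level fell by a factor of 264/91.9 ≈ 2.8727.
n = log₂(2.8727) ≈ 1.5224 half-lives, so t½ = 29.7/1.5224 ≈ 19.509 years.
From t = 53.6 to t = 106: 91.9 × (1/2)^((106−53.6)/19.509) ≈ 14.281 ng/g.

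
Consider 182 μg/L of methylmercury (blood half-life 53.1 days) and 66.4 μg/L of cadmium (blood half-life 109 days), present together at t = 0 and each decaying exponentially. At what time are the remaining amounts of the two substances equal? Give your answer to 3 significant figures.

151 days

Set 182·(1/2)^(t/53.1) = 66.4·(1/2)^(t/109).
Taking log₂: log₂(182/66.4) = t·(1/53.1 − 1/109).
log₂(2.741) = 1.4547; 1/53.1 − 1/109 = 0.0096581.
t = 1.4547 / 0.0096581 ≈ 150.62 days.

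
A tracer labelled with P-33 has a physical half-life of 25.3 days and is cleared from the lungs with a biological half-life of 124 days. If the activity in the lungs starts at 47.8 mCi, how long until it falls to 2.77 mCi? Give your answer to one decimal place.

1/t_eff = 1/t_phys + 1/t_biol = 1/25.3 + 1/124 = 0.04759 per day.
t_eff = 25.3 × 124 / (25.3 + 124) ≈ 21.013 days.
n = log₂(47.8/2.77) ≈ 4.1091; t = 4.1091 × 21.013 ≈ 86.342 days.

86.3 days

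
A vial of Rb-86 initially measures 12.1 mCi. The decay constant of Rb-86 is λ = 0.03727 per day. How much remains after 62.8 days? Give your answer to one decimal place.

1.2 mCi

t½ = ln 2 / λ = 0.69315 / 0.03727 ≈ 18.598 days.
Number of half-lives: n = 62.8/18.598 ≈ 3.3767.
Remaining = 12.1 × (1/2)^3.3767 = 12.1 × 0.096274 ≈ 1.1649 mCi.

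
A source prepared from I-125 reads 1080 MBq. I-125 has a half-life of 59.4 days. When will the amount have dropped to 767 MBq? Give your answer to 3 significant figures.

Fraction remaining = 767/1080 ≈ 0.71019.
n = log₂(1080/767) = ln(1.4081)/ln 2 ≈ 0.49373 half-lives.
t = n × t½ = 0.49373 × 59.4 ≈ 29.328 days.

29.3 days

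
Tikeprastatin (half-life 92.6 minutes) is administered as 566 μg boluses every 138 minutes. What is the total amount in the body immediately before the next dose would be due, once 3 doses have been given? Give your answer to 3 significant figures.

299 μg

The 3 doses were given 414, 276, 138 minutes ago.
Total = 566·(1/2)^(414/92.6) + 566·(1/2)^(276/92.6) + 566·(1/2)^(138/92.6)
      = 25.525 + 71.71 + 201.46 ≈ 298.7 μg.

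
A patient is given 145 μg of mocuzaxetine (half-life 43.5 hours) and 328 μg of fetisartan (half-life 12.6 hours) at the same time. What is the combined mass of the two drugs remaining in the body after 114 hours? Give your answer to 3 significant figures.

24.2 μg

mocuzaxetine: 145 × (1/2)^(114/43.5) = 145 × (1/2)^2.6207 ≈ 23.576 μg.
fetisartan: 328 × (1/2)^(114/12.6) = 328 × (1/2)^9.0476 ≈ 0.61983 μg.
Total = 23.576 + 0.61983 ≈ 24.195 μg.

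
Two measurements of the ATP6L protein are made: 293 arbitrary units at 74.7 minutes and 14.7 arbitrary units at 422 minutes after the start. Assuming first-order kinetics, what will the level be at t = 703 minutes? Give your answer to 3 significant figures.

Over Δt = 422 − 74.7 = 347.3 minutes, the level fell by a factor of 293/14.7 ≈ 19.932.
n = log₂(19.932) ≈ 4.317 half-lives, so t½ = 347.3/4.317 ≈ 80.449 minutes.
From t = 422 to t = 703: 14.7 × (1/2)^((703−422)/80.449) ≈ 1.3057 arbitrary units.

1.31 arbitrary units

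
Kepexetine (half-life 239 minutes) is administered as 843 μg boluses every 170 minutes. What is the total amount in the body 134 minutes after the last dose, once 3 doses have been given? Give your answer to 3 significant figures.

The 3 doses were given 474, 304, 134 minutes ago.
Total = 843·(1/2)^(474/239) + 843·(1/2)^(304/239) + 843·(1/2)^(134/239)
      = 213.21 + 349.08 + 571.54 ≈ 1133.8 μg.

1130 μg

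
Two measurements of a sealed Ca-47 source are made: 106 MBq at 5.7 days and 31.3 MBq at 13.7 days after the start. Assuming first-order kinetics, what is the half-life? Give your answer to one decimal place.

4.5 days

Over Δt = 13.7 − 5.7 = 8 days, the level fell by a factor of 106/31.3 ≈ 3.3866.
n = log₂(3.3866) ≈ 1.7598 half-lives, so t½ = 8/1.7598 ≈ 4.5459 days.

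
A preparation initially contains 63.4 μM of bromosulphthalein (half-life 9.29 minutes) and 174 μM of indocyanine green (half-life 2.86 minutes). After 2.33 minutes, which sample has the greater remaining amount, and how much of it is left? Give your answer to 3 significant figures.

indocyanine green, 98.9 μM

bromosulphthalein: 63.4 × (1/2)^0.25081 ≈ 53.283 μM.
indocyanine green: 174 × (1/2)^0.81469 ≈ 98.925 μM.
Indocyanine green has more remaining, at ≈ 98.925 μM.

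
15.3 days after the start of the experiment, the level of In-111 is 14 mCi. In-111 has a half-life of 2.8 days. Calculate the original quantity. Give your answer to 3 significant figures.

Number of half-lives elapsed: n = 15.3/2.8 ≈ 5.4643.
A₀ = A × 2^n = 14 × 2^5.4643 = 14 × 44.148 ≈ 618.08 mCi.

618 mCi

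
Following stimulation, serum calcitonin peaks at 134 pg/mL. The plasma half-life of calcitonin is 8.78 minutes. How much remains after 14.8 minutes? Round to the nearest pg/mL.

42 pg/mL

Number of half-lives: n = 14.8/8.78 ≈ 1.6856.
Remaining = 134 × (1/2)^1.6856 = 134 × 0.31086 ≈ 41.656 pg/mL.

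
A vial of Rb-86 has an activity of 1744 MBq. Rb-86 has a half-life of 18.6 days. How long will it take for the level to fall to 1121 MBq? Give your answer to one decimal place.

Fraction remaining = 1121/1744 ≈ 0.64278.
n = log₂(1744/1121) = ln(1.5558)/ln 2 ≈ 0.63761 half-lives.
t = n × t½ = 0.63761 × 18.6 ≈ 11.86 days.

11.9 days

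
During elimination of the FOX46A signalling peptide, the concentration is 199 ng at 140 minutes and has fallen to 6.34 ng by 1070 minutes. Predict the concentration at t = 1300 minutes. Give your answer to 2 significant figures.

Over Δt = 1070 − 140 = 930 minutes, the level fell by a factor of 199/6.34 ≈ 31.388.
n = log₂(31.388) ≈ 4.9721 half-lives, so t½ = 930/4.9721 ≈ 187.04 minutes.
From t = 1070 to t = 1300: 6.34 × (1/2)^((1300−1070)/187.04) ≈ 2.7035 ng.

2.7 ng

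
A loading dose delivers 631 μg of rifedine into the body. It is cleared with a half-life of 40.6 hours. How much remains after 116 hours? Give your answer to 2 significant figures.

Number of half-lives: n = 116/40.6 ≈ 2.8571.
Remaining = 631 × (1/2)^2.8571 = 631 × 0.13801 ≈ 87.085 μg.

87 μg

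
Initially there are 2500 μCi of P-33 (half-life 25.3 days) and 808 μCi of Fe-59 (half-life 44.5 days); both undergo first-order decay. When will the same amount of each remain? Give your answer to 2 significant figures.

96 days

Set 2500·(1/2)^(t/25.3) = 808·(1/2)^(t/44.5).
Taking log₂: log₂(2500/808) = t·(1/25.3 − 1/44.5).
log₂(3.0941) = 1.6295; 1/25.3 − 1/44.5 = 0.017054.
t = 1.6295 / 0.017054 ≈ 95.551 days.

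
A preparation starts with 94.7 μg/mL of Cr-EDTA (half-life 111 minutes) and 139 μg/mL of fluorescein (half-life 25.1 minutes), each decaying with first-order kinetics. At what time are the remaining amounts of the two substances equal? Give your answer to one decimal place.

18.0 minutes

Set 94.7·(1/2)^(t/111) = 139·(1/2)^(t/25.1).
Taking log₂: log₂(94.7/139) = t·(1/111 − 1/25.1).
log₂(0.68129) = -0.55365; 1/111 − 1/25.1 = -0.030832.
t = -0.55365 / -0.030832 ≈ 17.957 minutes.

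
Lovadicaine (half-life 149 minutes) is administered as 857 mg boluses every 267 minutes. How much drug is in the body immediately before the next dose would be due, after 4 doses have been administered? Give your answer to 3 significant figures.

The 4 doses were given 1068, 801, 534, 267 minutes ago.
Total = 857·(1/2)^(1068/149) + 857·(1/2)^(801/149) + 857·(1/2)^(534/149) + 857·(1/2)^(267/149)
      = 5.9602 + 20.639 + 71.47 + 247.49 ≈ 345.56 mg.

346 mg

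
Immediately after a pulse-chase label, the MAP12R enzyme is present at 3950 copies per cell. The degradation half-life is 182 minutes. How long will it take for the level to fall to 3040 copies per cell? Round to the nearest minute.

69 minutes

Fraction remaining = 3040/3950 ≈ 0.76962.
n = log₂(3950/3040) = ln(1.2993)/ln 2 ≈ 0.37778 half-lives.
t = n × t½ = 0.37778 × 182 ≈ 68.756 minutes.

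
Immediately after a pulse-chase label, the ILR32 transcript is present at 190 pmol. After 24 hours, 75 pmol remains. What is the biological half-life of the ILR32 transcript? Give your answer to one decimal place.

17.9 hours

A/A₀ = 75/190 ≈ 0.39474.
n = log₂(2.5333) ≈ 1.341 half-lives elapsed in 24 hours.
t½ = 24/1.341 ≈ 17.897 hours.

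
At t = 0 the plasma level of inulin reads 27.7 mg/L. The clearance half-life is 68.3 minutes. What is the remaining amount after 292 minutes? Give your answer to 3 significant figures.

Number of half-lives: n = 292/68.3 ≈ 4.2753.
Remaining = 27.7 × (1/2)^4.2753 = 27.7 × 0.051644 ≈ 1.4305 mg/L.

1.43 mg/L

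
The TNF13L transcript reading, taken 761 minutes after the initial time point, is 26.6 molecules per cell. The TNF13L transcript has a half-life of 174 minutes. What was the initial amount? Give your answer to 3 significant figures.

Number of half-lives elapsed: n = 761/174 ≈ 4.3736.
A₀ = A × 2^n = 26.6 × 2^4.3736 = 26.6 × 20.729 ≈ 551.39 molecules per cell.

551 molecules per cell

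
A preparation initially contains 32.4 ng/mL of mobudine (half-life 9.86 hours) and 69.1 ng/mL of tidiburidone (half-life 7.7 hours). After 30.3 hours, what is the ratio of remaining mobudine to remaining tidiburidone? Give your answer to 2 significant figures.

0.85

mobudine: 32.4 × (1/2)^(30.3/9.86) = 32.4 × (1/2)^3.073 ≈ 3.8501 ng/mL.
tidiburidone: 69.1 × (1/2)^(30.3/7.7) = 69.1 × (1/2)^3.9351 ≈ 4.5176 ng/mL.
Ratio ≈ 3.8501 / 4.5176 ≈ 0.85225.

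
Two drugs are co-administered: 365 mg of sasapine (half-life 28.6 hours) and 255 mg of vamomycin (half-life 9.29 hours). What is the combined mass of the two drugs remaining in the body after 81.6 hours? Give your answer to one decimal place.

sasapine: 365 × (1/2)^(81.6/28.6) = 365 × (1/2)^2.8531 ≈ 50.514 mg.
vamomycin: 255 × (1/2)^(81.6/9.29) = 255 × (1/2)^8.7836 ≈ 0.57863 mg.
Total = 50.514 + 0.57863 ≈ 51.092 mg.

51.1 mg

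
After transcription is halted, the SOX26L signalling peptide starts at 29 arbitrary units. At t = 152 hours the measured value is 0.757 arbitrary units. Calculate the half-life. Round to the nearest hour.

29 hours

A/A₀ = 0.757/29 ≈ 0.026103.
n = log₂(38.309) ≈ 5.2596 half-lives elapsed in 152 hours.
t½ = 152/5.2596 ≈ 28.899 hours.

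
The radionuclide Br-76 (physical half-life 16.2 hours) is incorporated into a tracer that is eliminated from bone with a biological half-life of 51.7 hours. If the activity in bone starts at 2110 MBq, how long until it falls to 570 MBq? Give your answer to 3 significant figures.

1/t_eff = 1/t_phys + 1/t_biol = 1/16.2 + 1/51.7 = 0.081071 per hour.
t_eff = 16.2 × 51.7 / (16.2 + 51.7) ≈ 12.335 hours.
n = log₂(2110/570) ≈ 1.8882; t = 1.8882 × 12.335 ≈ 23.291 hours.

23.3 hours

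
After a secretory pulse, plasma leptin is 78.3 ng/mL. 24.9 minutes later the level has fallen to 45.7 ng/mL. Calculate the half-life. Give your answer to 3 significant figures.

A/A₀ = 45.7/78.3 ≈ 0.58365.
n = log₂(1.7133) ≈ 0.77682 half-lives elapsed in 24.9 minutes.
t½ = 24.9/0.77682 ≈ 32.054 minutes.

32.1 minutes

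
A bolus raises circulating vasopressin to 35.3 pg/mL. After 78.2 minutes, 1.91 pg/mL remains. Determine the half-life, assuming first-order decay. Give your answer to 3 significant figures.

A/A₀ = 1.91/35.3 ≈ 0.054108.
n = log₂(18.482) ≈ 4.208 half-lives elapsed in 78.2 minutes.
t½ = 78.2/4.208 ≈ 18.584 minutes.

18.6 minutes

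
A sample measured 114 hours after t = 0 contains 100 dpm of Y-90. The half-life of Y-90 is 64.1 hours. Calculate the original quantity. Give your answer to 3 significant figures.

Number of half-lives elapsed: n = 114/64.1 ≈ 1.7785.
A₀ = A × 2^n = 100 × 2^1.7785 = 100 × 3.4306 ≈ 343.06 dpm.

343 dpm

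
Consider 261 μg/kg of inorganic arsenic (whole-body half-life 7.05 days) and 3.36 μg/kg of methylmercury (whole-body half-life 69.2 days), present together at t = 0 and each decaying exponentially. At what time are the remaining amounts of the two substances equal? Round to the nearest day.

Set 261·(1/2)^(t/7.05) = 3.36·(1/2)^(t/69.2).
Taking log₂: log₂(261/3.36) = t·(1/7.05 − 1/69.2).
log₂(77.679) = 6.2794; 1/7.05 − 1/69.2 = 0.12739.
t = 6.2794 / 0.12739 ≈ 49.292 days.

49 days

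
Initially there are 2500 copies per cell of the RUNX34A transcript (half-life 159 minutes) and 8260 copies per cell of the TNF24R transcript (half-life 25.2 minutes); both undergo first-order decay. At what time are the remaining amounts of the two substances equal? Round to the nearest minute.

52 minutes

Set 2500·(1/2)^(t/159) = 8260·(1/2)^(t/25.2).
Taking log₂: log₂(2500/8260) = t·(1/159 − 1/25.2).
log₂(0.30266) = -1.7242; 1/159 − 1/25.2 = -0.033393.
t = -1.7242 / -0.033393 ≈ 51.634 minutes.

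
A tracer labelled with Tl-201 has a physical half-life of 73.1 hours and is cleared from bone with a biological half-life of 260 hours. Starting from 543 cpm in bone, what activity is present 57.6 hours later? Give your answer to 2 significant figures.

270 cpm

1/t_eff = 1/t_phys + 1/t_biol = 1/73.1 + 1/260 = 0.017526 per hour.
t_eff = 73.1 × 260 / (73.1 + 260) ≈ 57.058 hours.
Remaining = 543 × (1/2)^(57.6/57.058) = 543 × (1/2)^1.0095 ≈ 269.72 cpm.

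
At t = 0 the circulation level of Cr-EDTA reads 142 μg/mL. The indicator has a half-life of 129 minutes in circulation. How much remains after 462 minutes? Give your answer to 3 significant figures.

Number of half-lives: n = 462/129 ≈ 3.5814.
Remaining = 142 × (1/2)^3.5814 = 142 × 0.08354 ≈ 11.863 μg/mL.

11.9 μg/mL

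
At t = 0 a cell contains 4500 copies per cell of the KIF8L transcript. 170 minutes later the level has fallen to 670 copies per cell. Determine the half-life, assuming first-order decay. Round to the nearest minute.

A/A₀ = 670/4500 ≈ 0.14889.
n = log₂(6.7164) ≈ 2.7477 half-lives elapsed in 170 minutes.
t½ = 170/2.7477 ≈ 61.87 minutes.

62 minutes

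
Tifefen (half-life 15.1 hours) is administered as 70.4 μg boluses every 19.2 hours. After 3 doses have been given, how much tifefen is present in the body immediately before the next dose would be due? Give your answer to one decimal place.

The 3 doses were given 57.6, 38.4, 19.2 hours ago.
Total = 70.4·(1/2)^(57.6/15.1) + 70.4·(1/2)^(38.4/15.1) + 70.4·(1/2)^(19.2/15.1)
      = 5.0035 + 12.079 + 29.161 ≈ 46.244 μg.

46.2 μg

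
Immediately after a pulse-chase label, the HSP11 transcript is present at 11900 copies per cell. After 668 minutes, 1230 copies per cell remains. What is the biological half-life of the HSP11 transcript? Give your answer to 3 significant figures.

A/A₀ = 1230/11900 ≈ 0.10336.
n = log₂(9.6748) ≈ 3.2742 half-lives elapsed in 668 minutes.
t½ = 668/3.2742 ≈ 204.02 minutes.

204 minutes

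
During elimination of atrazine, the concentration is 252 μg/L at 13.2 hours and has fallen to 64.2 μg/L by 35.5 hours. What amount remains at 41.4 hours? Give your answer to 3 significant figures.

Over Δt = 35.5 − 13.2 = 22.3 hours, the level fell by a factor of 252/64.2 ≈ 3.9252.
n = log₂(3.9252) ≈ 1.9728 half-lives, so t½ = 22.3/1.9728 ≈ 11.304 hours.
From t = 35.5 to t = 41.4: 64.2 × (1/2)^((41.4−35.5)/11.304) ≈ 44.711 μg/L.

44.7 μg/L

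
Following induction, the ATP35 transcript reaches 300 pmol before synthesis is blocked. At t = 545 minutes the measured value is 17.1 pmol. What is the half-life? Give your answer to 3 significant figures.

132 minutes

A/A₀ = 17.1/300 ≈ 0.057.
n = log₂(17.544) ≈ 4.1329 half-lives elapsed in 545 minutes.
t½ = 545/4.1329 ≈ 131.87 minutes.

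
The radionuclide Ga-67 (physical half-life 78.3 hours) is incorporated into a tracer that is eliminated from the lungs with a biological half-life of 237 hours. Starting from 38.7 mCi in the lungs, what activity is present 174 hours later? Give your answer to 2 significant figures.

5.0 mCi

1/t_eff = 1/t_phys + 1/t_biol = 1/78.3 + 1/237 = 0.016991 per hour.
t_eff = 78.3 × 237 / (78.3 + 237) ≈ 58.855 hours.
Remaining = 38.7 × (1/2)^(174/58.855) = 38.7 × (1/2)^2.9564 ≈ 4.9859 mCi.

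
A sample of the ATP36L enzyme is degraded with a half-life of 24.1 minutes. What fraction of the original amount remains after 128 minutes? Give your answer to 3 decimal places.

0.025

n = 128/24.1 ≈ 5.3112 half-lives.
Fraction remaining = (1/2)^5.3112 ≈ 0.025187.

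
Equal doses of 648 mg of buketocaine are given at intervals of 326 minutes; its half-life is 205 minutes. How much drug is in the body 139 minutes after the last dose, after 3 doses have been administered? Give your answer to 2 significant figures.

580 mg

The 3 doses were given 791, 465, 139 minutes ago.
Total = 648·(1/2)^(791/205) + 648·(1/2)^(465/205) + 648·(1/2)^(139/205)
      = 44.672 + 134.51 + 405.01 ≈ 584.19 mg.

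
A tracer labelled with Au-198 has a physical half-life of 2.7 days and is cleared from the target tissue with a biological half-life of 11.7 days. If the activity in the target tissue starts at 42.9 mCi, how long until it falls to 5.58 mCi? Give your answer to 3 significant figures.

6.46 days

1/t_eff = 1/t_phys + 1/t_biol = 1/2.7 + 1/11.7 = 0.45584 per day.
t_eff = 2.7 × 11.7 / (2.7 + 11.7) ≈ 2.1938 days.
n = log₂(42.9/5.58) ≈ 2.9426; t = 2.9426 × 2.1938 ≈ 6.4554 days.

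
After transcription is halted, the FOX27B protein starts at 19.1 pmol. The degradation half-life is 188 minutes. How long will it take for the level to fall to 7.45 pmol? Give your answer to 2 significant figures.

260 minutes

Fraction remaining = 7.45/19.1 ≈ 0.39005.
n = log₂(19.1/7.45) = ln(2.5638)/ln 2 ≈ 1.3583 half-lives.
t = n × t½ = 1.3583 × 188 ≈ 255.35 minutes.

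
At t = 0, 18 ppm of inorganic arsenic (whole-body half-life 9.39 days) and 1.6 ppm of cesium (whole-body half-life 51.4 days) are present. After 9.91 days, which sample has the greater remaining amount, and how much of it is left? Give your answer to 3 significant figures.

inorganic arsenic, 8.66 ppm

inorganic arsenic: 18 × (1/2)^1.0554 ≈ 8.6611 ppm.
cesium: 1.6 × (1/2)^0.1928 ≈ 1.3998 ppm.
Inorganic arsenic has more remaining, at ≈ 8.6611 ppm.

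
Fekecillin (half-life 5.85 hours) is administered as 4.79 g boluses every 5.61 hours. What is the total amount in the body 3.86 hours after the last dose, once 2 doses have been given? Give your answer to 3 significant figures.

The 2 doses were given 9.47, 3.86 hours ago.
Total = 4.79·(1/2)^(9.47/5.85) + 4.79·(1/2)^(3.86/5.85)
      = 1.5596 + 3.0318 ≈ 4.5915 g.

4.59 g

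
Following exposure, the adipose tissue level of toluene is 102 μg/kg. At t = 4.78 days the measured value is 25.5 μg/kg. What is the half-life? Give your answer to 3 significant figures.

2.39 days

A/A₀ = 25.5/102 ≈ 0.25.
n = log₂(4) ≈ 2 half-lives elapsed in 4.78 days.
t½ = 4.78/2 ≈ 2.39 days.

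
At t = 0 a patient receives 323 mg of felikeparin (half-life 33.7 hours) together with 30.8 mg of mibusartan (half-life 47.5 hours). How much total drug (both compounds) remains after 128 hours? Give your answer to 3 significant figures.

28.0 mg

felikeparin: 323 × (1/2)^(128/33.7) = 323 × (1/2)^3.7982 ≈ 23.218 mg.
mibusartan: 30.8 × (1/2)^(128/47.5) = 30.8 × (1/2)^2.6947 ≈ 4.7572 mg.
Total = 23.218 + 4.7572 ≈ 27.975 mg.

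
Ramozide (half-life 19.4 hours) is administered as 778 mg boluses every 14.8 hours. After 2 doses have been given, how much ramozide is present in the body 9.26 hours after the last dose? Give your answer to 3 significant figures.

The 2 doses were given 24.06, 9.26 hours ago.
Total = 778·(1/2)^(24.06/19.4) + 778·(1/2)^(9.26/19.4)
      = 329.34 + 558.85 ≈ 888.18 mg.

888 mg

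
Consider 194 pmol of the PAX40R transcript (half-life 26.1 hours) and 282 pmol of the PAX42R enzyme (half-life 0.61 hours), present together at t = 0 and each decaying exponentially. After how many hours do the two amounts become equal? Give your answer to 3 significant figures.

0.337 hours

Set 194·(1/2)^(t/26.1) = 282·(1/2)^(t/0.61).
Taking log₂: log₂(194/282) = t·(1/26.1 − 1/0.61).
log₂(0.68794) = -0.53964; 1/26.1 − 1/0.61 = -1.601.
t = -0.53964 / -1.601 ≈ 0.33706 hours.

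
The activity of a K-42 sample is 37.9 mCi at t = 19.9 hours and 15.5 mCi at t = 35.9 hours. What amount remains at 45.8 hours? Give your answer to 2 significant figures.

8.9 mCi

Over Δt = 35.9 − 19.9 = 16 hours, the level fell by a factor of 37.9/15.5 ≈ 2.4452.
n = log₂(2.4452) ≈ 1.2899 half-lives, so t½ = 16/1.2899 ≈ 12.404 hours.
From t = 35.9 to t = 45.8: 15.5 × (1/2)^((45.8−35.9)/12.404) ≈ 8.9139 mCi.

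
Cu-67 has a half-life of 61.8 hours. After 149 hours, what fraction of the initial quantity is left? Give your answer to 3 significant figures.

0.188

n = 149/61.8 ≈ 2.411 half-lives.
Fraction remaining = (1/2)^2.411 ≈ 0.18803.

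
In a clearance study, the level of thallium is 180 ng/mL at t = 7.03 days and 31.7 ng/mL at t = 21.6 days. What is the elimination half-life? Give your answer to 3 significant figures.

Over Δt = 21.6 − 7.03 = 14.57 days, the level fell by a factor of 180/31.7 ≈ 5.6782.
n = log₂(5.6782) ≈ 2.5054 half-lives, so t½ = 14.57/2.5054 ≈ 5.8153 days.

5.82 days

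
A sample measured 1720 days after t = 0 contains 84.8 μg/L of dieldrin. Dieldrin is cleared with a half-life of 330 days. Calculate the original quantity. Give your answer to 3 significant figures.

Number of half-lives elapsed: n = 1720/330 ≈ 5.2121.
A₀ = A × 2^n = 84.8 × 2^5.2121 = 84.8 × 37.068 ≈ 3143.4 μg/L.

3140 μg/L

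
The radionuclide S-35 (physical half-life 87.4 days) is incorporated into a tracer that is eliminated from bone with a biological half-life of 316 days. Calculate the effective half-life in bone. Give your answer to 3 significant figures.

68.5 days

1/t_eff = 1/t_phys + 1/t_biol = 1/87.4 + 1/316 = 0.014606 per day.
t_eff = 87.4 × 316 / (87.4 + 316) ≈ 68.464 days.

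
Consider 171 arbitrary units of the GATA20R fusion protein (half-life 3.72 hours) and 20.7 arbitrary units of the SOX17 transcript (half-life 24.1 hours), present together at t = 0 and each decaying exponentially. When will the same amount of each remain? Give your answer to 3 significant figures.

Set 171·(1/2)^(t/3.72) = 20.7·(1/2)^(t/24.1).
Taking log₂: log₂(171/20.7) = t·(1/3.72 − 1/24.1).
log₂(8.2609) = 3.0463; 1/3.72 − 1/24.1 = 0.22732.
t = 3.0463 / 0.22732 ≈ 13.401 hours.

13.4 hours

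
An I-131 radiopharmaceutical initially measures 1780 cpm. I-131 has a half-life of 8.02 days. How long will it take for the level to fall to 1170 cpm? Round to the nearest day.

Fraction remaining = 1170/1780 ≈ 0.6573.
n = log₂(1780/1170) = ln(1.5214)/ln 2 ≈ 0.60537 half-lives.
t = n × t½ = 0.60537 × 8.02 ≈ 4.8551 days.

5 days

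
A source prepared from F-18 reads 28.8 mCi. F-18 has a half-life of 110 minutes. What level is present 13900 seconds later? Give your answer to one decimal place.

Convert the elapsed time: 13900 seconds = 231.667 minutes.
Number of half-lives: n = 231.667/110 ≈ 2.1061.
Remaining = 28.8 × (1/2)^2.1061 = 28.8 × 0.23228 ≈ 6.6897 mCi.

6.7 mCi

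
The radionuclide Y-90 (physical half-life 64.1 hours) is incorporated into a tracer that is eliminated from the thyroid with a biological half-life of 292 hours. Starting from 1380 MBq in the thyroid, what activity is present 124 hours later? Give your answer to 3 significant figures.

269 MBq

1/t_eff = 1/t_phys + 1/t_biol = 1/64.1 + 1/292 = 0.019025 per hour.
t_eff = 64.1 × 292 / (64.1 + 292) ≈ 52.562 hours.
Remaining = 1380 × (1/2)^(124/52.562) = 1380 × (1/2)^2.3591 ≈ 268.97 MBq.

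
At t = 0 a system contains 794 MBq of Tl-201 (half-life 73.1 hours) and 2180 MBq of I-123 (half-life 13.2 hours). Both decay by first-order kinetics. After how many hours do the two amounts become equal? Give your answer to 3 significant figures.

Set 794·(1/2)^(t/73.1) = 2180·(1/2)^(t/13.2).
Taking log₂: log₂(794/2180) = t·(1/73.1 − 1/13.2).
log₂(0.36422) = -1.4571; 1/73.1 − 1/13.2 = -0.062078.
t = -1.4571 / -0.062078 ≈ 23.472 hours.

23.5 hours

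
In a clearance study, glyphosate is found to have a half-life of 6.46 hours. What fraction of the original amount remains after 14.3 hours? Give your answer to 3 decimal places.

n = 14.3/6.46 ≈ 2.2136 half-lives.
Fraction remaining = (1/2)^2.2136 ≈ 0.21559.

0.216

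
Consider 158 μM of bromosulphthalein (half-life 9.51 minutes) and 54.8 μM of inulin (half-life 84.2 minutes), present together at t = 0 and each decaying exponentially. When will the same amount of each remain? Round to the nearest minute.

Set 158·(1/2)^(t/9.51) = 54.8·(1/2)^(t/84.2).
Taking log₂: log₂(158/54.8) = t·(1/9.51 − 1/84.2).
log₂(2.8832) = 1.5277; 1/9.51 − 1/84.2 = 0.093276.
t = 1.5277 / 0.093276 ≈ 16.378 minutes.

16 minutes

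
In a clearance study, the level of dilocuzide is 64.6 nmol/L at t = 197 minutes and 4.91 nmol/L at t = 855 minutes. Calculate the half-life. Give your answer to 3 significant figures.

177 minutes

Over Δt = 855 − 197 = 658 minutes, the level fell by a factor of 64.6/4.91 ≈ 13.157.
n = log₂(13.157) ≈ 3.7177 half-lives, so t½ = 658/3.7177 ≈ 176.99 minutes.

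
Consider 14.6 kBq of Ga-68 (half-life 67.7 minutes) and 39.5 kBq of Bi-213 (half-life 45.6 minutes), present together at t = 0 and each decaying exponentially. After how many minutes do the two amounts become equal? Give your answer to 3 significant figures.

Set 14.6·(1/2)^(t/67.7) = 39.5·(1/2)^(t/45.6).
Taking log₂: log₂(14.6/39.5) = t·(1/67.7 − 1/45.6).
log₂(0.36962) = -1.4359; 1/67.7 − 1/45.6 = -0.0071588.
t = -1.4359 / -0.0071588 ≈ 200.58 minutes.

201 minutes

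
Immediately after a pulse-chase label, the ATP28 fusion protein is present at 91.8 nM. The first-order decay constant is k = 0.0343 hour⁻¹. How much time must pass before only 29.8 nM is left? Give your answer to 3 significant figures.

32.8 hours

t½ = ln 2 / k = 0.69315 / 0.0343 ≈ 20.208 hours.
Fraction remaining = 29.8/91.8 ≈ 0.32462.
n = log₂(91.8/29.8) = ln(3.0805)/ln 2 ≈ 1.6232 half-lives.
t = n × t½ = 1.6232 × 20.208 ≈ 32.802 hours.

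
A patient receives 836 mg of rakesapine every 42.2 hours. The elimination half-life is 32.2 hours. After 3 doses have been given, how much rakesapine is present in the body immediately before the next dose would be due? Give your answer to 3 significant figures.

The 3 doses were given 126.6, 84.4, 42.2 hours ago.
Total = 836·(1/2)^(126.6/32.2) + 836·(1/2)^(84.4/32.2) + 836·(1/2)^(42.2/32.2)
      = 54.784 + 135.88 + 337.05 ≈ 527.71 mg.

528 mg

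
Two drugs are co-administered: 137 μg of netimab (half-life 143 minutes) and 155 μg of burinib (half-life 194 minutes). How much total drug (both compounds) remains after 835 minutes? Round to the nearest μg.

netimab: 137 × (1/2)^(835/143) = 137 × (1/2)^5.8392 ≈ 2.3931 μg.
burinib: 155 × (1/2)^(835/194) = 155 × (1/2)^4.3041 ≈ 7.8462 μg.
Total = 2.3931 + 7.8462 ≈ 10.239 μg.

10 μg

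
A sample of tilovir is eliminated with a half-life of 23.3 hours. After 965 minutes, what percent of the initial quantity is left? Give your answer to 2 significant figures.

965 minutes = 16.0833 hours.
n = 16.0833/23.3 ≈ 0.69027 half-lives.
Fraction remaining = (1/2)^0.69027 ≈ 0.61974, i.e. 61.974%.

62%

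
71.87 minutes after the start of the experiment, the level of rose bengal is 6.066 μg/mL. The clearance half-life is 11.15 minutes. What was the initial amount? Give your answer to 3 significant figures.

529 μg/mL

Number of half-lives elapsed: n = 71.87/11.15 ≈ 6.4457.
A₀ = A × 2^n = 6.066 × 2^6.4457 = 6.066 × 87.169 ≈ 528.77 μg/mL.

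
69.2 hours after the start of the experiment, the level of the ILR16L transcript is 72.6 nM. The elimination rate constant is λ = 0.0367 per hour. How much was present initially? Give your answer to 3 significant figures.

t½ = ln 2 / λ = 0.69315 / 0.0367 ≈ 18.887 hours.
Number of half-lives elapsed: n = 69.2/18.887 ≈ 3.6639.
A₀ = A × 2^n = 72.6 × 2^3.6639 = 72.6 × 12.675 ≈ 920.21 nM.

920 nM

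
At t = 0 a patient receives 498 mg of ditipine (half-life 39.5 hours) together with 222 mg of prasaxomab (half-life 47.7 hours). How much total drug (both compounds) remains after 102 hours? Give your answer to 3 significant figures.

ditipine: 498 × (1/2)^(102/39.5) = 498 × (1/2)^2.5823 ≈ 83.155 mg.
prasaxomab: 222 × (1/2)^(102/47.7) = 222 × (1/2)^2.1384 ≈ 50.424 mg.
Total = 83.155 + 50.424 ≈ 133.58 mg.

134 mg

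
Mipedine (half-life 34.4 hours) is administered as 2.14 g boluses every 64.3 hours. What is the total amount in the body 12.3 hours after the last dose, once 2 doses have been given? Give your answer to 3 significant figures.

2.13 g

The 2 doses were given 76.6, 12.3 hours ago.
Total = 2.14·(1/2)^(76.6/34.4) + 2.14·(1/2)^(12.3/34.4)
      = 0.45719 + 1.6702 ≈ 2.1274 g.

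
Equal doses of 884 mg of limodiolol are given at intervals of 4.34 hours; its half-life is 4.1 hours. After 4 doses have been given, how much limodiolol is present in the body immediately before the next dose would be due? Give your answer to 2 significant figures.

770 mg

The 4 doses were given 17.36, 13.02, 8.68, 4.34 hours ago.
Total = 884·(1/2)^(17.36/4.1) + 884·(1/2)^(13.02/4.1) + 884·(1/2)^(8.68/4.1) + 884·(1/2)^(4.34/4.1)
      = 46.973 + 97.836 + 203.77 + 424.43 ≈ 773.01 mg.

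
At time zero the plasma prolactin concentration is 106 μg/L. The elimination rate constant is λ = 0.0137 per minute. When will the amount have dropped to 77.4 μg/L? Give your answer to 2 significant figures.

23 minutes

t½ = ln 2 / λ = 0.69315 / 0.0137 ≈ 50.595 minutes.
Fraction remaining = 77.4/106 ≈ 0.73019.
n = log₂(106/77.4) = ln(1.3695)/ln 2 ≈ 0.45366 half-lives.
t = n × t½ = 0.45366 × 50.595 ≈ 22.953 minutes.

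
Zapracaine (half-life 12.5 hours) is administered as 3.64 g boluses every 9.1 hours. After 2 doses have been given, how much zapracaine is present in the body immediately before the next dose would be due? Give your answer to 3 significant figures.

3.52 g

The 2 doses were given 18.2, 9.1 hours ago.
Total = 3.64·(1/2)^(18.2/12.5) + 3.64·(1/2)^(9.1/12.5)
      = 1.3268 + 2.1976 ≈ 3.5244 g.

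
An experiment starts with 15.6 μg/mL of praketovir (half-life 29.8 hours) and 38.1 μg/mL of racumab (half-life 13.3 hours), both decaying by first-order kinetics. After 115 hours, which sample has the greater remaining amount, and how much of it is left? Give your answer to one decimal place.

praketovir: 15.6 × (1/2)^3.8591 ≈ 1.0751 μg/mL.
racumab: 38.1 × (1/2)^8.6466 ≈ 0.095068 μg/mL.
Praketovir has more remaining, at ≈ 1.0751 μg/mL.

praketovir, 1.1 μg/mL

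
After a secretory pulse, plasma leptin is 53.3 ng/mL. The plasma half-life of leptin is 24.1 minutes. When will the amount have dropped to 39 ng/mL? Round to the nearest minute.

11 minutes

Fraction remaining = 39/53.3 ≈ 0.73171.
n = log₂(53.3/39) = ln(1.3667)/ln 2 ≈ 0.45066 half-lives.
t = n × t½ = 0.45066 × 24.1 ≈ 10.861 minutes.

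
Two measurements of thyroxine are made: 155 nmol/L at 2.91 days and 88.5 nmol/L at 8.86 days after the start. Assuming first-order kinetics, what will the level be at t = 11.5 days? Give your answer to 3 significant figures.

Over Δt = 8.86 − 2.91 = 5.95 days, the level fell by a factor of 155/88.5 ≈ 1.7514.
n = log₂(1.7514) ≈ 0.80852 half-lives, so t½ = 5.95/0.80852 ≈ 7.3591 days.
From t = 8.86 to t = 11.5: 88.5 × (1/2)^((11.5−8.86)/7.3591) ≈ 69.016 nmol/L.

69.0 nmol/L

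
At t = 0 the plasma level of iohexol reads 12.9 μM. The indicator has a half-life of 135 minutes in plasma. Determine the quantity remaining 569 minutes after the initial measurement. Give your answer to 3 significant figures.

0.695 μM

Number of half-lives: n = 569/135 ≈ 4.2148.
Remaining = 12.9 × (1/2)^4.2148 = 12.9 × 0.053854 ≈ 0.69471 μM.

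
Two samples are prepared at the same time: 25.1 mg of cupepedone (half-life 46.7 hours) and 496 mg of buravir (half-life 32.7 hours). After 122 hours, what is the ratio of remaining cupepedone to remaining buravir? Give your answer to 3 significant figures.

cupepedone: 25.1 × (1/2)^(122/46.7) = 25.1 × (1/2)^2.6124 ≈ 4.1045 mg.
buravir: 496 × (1/2)^(122/32.7) = 496 × (1/2)^3.7309 ≈ 37.357 mg.
Ratio ≈ 4.1045 / 37.357 ≈ 0.10987.

0.110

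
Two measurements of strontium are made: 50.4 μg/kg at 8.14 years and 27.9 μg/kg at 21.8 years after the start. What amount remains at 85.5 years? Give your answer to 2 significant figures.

Over Δt = 21.8 − 8.14 = 13.66 years, the level fell by a factor of 50.4/27.9 ≈ 1.8065.
n = log₂(1.8065) ≈ 0.85316 half-lives, so t½ = 13.66/0.85316 ≈ 16.011 years.
From t = 21.8 to t = 85.5: 27.9 × (1/2)^((85.5−21.8)/16.011) ≈ 1.7699 μg/kg.

1.8 μg/kg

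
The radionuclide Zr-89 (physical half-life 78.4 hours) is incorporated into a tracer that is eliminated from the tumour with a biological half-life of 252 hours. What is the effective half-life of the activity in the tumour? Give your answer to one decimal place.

59.8 hours

1/t_eff = 1/t_phys + 1/t_biol = 1/78.4 + 1/252 = 0.016723 per hour.
t_eff = 78.4 × 252 / (78.4 + 252) ≈ 59.797 hours.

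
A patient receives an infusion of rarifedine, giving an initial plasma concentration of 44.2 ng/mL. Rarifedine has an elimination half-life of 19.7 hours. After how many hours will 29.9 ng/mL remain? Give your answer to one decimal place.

Fraction remaining = 29.9/44.2 ≈ 0.67647.
n = log₂(44.2/29.9) = ln(1.4783)/ln 2 ≈ 0.5639 half-lives.
t = n × t½ = 0.5639 × 19.7 ≈ 11.109 hours.

11.1 hours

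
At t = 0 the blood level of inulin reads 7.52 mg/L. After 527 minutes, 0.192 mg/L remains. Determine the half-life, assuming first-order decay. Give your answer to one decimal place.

A/A₀ = 0.192/7.52 ≈ 0.025532.
n = log₂(39.167) ≈ 5.2916 half-lives elapsed in 527 minutes.
t½ = 527/5.2916 ≈ 99.593 minutes.

99.6 minutes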